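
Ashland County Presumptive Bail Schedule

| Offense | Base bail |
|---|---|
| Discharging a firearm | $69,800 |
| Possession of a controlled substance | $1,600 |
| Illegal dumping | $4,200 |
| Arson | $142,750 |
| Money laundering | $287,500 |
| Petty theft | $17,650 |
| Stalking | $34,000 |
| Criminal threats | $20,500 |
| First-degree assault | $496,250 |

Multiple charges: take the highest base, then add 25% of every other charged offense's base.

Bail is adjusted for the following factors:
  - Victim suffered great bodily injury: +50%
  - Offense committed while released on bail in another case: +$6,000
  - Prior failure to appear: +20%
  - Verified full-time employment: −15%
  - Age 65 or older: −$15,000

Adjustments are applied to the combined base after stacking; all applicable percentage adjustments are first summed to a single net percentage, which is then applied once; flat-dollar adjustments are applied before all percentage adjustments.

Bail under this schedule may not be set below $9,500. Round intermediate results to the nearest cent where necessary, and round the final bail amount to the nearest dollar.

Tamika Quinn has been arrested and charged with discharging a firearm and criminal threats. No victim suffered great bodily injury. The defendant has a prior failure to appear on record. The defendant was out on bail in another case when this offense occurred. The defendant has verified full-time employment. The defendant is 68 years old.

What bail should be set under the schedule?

$69,221

Base amounts from the schedule: discharging a firearm $69,800; criminal threats $20,500.
Stacking rule: highest base plus 25% of each additional charge. Highest is discharging a firearm at $69,800. Additional: $20,500 × 25% = $5,125. Combined base = $69,800 + $5,125 = $74,925.
Offense committed while released on bail in another case (+$6,000 flat): $74,925 + $6,000 = $80,925.
Age 65 or older (−$15,000 flat): $80,925 − $15,000 = $65,925.
Net percentage adjustment: +20% −15% = +5%. $65,925 × 1.05 = $69,221.25.
$69,221.25 is at or above the $9,500 minimum.
Rounded to the nearest dollar: $69,221.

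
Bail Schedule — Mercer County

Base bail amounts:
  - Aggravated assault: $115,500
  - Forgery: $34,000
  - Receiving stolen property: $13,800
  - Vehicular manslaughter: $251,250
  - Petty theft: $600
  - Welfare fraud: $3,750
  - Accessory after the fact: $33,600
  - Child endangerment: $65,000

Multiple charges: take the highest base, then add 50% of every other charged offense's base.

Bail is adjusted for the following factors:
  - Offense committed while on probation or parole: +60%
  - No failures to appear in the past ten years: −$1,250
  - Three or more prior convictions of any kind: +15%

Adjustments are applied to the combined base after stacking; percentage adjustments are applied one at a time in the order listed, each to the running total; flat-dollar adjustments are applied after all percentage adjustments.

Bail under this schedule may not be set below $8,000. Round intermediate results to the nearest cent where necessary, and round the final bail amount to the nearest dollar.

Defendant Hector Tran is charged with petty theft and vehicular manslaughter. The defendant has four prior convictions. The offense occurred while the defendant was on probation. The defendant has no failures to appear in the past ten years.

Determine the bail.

Base amounts from the schedule: petty theft $600; vehicular manslaughter $251,250.
Stacking rule: highest base plus 50% of each additional charge. Highest is vehicular manslaughter at $251,250. Additional: $600 × 50% = $300. Combined base = $251,250 + $300 = $251,550.
Offense committed while on probation or parole (+60%): $251,550 × 1.6 = $402,480.
Three or more prior convictions of any kind (+15%): $402,480 × 1.15 = $462,852.
No failures to appear in the past ten years (−$1,250 flat): $462,852 − $1,250 = $461,602.
$461,602 is at or above the $8,000 minimum.

$461,602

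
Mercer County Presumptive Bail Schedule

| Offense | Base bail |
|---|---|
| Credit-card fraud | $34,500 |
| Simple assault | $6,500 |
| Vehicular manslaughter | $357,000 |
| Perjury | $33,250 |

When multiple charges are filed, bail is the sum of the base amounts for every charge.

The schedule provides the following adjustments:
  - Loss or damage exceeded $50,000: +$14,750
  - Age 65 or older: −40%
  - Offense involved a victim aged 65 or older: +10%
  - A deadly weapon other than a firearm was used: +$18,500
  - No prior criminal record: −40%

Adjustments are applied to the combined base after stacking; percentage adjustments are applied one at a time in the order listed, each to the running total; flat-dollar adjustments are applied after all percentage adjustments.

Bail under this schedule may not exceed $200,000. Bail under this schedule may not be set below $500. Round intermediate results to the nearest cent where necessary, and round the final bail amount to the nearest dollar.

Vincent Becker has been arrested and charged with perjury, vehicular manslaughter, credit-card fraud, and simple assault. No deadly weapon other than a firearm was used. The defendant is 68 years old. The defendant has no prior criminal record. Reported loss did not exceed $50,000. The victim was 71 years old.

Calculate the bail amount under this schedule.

$170,775

Base amounts from the schedule: perjury $33,250; vehicular manslaughter $357,000; credit-card fraud $34,500; simple assault $6,500.
Stacking rule: sum of all bases. $33,250 + $357,000 + $34,500 + $6,500 = $431,250.
Age 65 or older (−40%): $431,250 × 0.6 = $258,750.
Offense involved a victim aged 65 or older (+10%): $258,750 × 1.1 = $284,625.
No prior criminal record (−40%): $284,625 × 0.6 = $170,775.
$170,775 is within the $200,000 maximum.
$170,775 is at or above the $500 minimum.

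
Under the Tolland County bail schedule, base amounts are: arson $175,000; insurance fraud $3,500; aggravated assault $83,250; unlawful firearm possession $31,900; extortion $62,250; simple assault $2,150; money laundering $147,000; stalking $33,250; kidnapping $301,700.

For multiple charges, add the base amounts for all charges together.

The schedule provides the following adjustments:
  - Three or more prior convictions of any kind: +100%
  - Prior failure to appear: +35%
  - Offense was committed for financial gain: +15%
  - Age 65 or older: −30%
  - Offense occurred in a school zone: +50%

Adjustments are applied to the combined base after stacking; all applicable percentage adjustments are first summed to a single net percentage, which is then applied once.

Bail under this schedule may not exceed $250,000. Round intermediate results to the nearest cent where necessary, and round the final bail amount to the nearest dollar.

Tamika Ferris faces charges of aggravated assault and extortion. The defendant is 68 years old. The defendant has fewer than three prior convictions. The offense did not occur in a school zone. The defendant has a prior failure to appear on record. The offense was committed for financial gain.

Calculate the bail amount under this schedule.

Base amounts from the schedule: aggravated assault $83,250; extortion $62,250.
Stacking rule: sum of all bases. $83,250 + $62,250 = $145,500.
Net percentage adjustment: +35% +15% −30% = +20%. $145,500 × 1.2 = $174,600.
$174,600 is within the $250,000 maximum.

$174,600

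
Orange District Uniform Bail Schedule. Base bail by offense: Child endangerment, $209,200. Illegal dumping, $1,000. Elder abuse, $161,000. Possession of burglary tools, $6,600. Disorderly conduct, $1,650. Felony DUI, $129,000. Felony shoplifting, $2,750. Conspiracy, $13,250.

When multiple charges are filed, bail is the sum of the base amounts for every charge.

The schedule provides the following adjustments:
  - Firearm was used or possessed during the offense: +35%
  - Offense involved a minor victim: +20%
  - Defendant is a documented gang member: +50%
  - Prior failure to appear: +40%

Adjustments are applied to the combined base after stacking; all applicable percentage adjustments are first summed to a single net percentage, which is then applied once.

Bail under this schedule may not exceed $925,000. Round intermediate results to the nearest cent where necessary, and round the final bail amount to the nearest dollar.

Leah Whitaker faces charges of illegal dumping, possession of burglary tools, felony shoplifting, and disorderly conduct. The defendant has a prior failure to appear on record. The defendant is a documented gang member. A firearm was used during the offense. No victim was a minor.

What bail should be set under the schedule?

Base amounts from the schedule: illegal dumping $1,000; possession of burglary tools $6,600; felony shoplifting $2,750; disorderly conduct $1,650.
Stacking rule: sum of all bases. $1,000 + $6,600 + $2,750 + $1,650 = $12,000.
Net percentage adjustment: +35% +50% +40% = +125%. $12,000 × 2.25 = $27,000.
$27,000 is within the $925,000 maximum.

$27,000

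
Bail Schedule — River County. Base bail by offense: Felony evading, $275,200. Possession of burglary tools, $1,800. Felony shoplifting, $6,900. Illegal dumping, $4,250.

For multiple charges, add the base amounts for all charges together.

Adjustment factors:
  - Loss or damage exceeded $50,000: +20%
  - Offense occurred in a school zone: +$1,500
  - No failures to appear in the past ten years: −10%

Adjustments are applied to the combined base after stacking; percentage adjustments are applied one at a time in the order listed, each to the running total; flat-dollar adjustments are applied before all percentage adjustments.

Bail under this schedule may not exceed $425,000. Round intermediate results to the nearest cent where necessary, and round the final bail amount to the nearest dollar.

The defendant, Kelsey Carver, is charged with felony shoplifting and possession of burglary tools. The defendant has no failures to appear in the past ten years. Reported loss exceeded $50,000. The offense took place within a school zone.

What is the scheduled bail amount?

$11,016

Base amounts from the schedule: felony shoplifting $6,900; possession of burglary tools $1,800.
Stacking rule: sum of all bases. $6,900 + $1,800 = $8,700.
Offense occurred in a school zone (+$1,500 flat): $8,700 + $1,500 = $10,200.
Loss or damage exceeded $50,000 (+20%): $10,200 × 1.2 = $12,240.
No failures to appear in the past ten years (−10%): $12,240 × 0.9 = $11,016.
$11,016 is within the $425,000 maximum.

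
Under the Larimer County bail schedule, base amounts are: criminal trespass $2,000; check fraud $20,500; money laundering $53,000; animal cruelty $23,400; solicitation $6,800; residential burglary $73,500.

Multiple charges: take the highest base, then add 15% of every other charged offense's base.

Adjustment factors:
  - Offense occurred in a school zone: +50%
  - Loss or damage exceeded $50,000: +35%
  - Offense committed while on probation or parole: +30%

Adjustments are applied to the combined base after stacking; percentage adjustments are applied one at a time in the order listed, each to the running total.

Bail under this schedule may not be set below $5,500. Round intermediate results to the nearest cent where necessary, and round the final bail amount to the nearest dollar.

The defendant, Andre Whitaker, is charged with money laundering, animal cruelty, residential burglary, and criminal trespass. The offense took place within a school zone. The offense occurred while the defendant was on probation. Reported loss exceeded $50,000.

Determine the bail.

Base amounts from the schedule: money laundering $53,000; animal cruelty $23,400; residential burglary $73,500; criminal trespass $2,000.
Stacking rule: highest base plus 15% of each additional charge. Highest is residential burglary at $73,500. Additional: $53,000 × 15% = $7,950; $23,400 × 15% = $3,510; $2,000 × 15% = $300. Combined base = $73,500 + $11,760 = $85,260.
Offense occurred in a school zone (+50%): $85,260 × 1.5 = $127,890.
Loss or damage exceeded $50,000 (+35%): $127,890 × 1.35 = $172,651.50.
Offense committed while on probation or parole (+30%): $172,651.50 × 1.3 = $224,446.95.
$224,446.95 is at or above the $5,500 minimum.
Rounded to the nearest dollar: $224,447.

$224,447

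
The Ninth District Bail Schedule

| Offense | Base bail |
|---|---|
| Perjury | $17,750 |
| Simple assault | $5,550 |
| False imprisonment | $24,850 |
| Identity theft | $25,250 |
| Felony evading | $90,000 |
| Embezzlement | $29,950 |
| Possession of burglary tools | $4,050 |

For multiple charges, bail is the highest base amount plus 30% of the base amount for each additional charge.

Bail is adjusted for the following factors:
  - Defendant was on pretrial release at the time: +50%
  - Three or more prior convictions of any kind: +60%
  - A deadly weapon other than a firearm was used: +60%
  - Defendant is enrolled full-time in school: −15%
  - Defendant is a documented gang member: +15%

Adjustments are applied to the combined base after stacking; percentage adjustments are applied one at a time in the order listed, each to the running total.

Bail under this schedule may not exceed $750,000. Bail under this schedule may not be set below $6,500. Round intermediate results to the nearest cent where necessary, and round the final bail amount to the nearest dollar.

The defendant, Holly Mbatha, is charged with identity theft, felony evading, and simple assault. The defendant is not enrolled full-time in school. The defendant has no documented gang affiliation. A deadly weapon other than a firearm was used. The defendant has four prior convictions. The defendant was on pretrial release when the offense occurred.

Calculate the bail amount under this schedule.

$381,082

Base amounts from the schedule: identity theft $25,250; felony evading $90,000; simple assault $5,550.
Stacking rule: highest base plus 30% of each additional charge. Highest is felony evading at $90,000. Additional: $25,250 × 30% = $7,575; $5,550 × 30% = $1,665. Combined base = $90,000 + $9,240 = $99,240.
Defendant was on pretrial release at the time (+50%): $99,240 × 1.5 = $148,860.
Three or more prior convictions of any kind (+60%): $148,860 × 1.6 = $238,176.
A deadly weapon other than a firearm was used (+60%): $238,176 × 1.6 = $381,081.60.
$381,081.60 is within the $750,000 maximum.
$381,081.60 is at or above the $6,500 minimum.
Rounded to the nearest dollar: $381,082.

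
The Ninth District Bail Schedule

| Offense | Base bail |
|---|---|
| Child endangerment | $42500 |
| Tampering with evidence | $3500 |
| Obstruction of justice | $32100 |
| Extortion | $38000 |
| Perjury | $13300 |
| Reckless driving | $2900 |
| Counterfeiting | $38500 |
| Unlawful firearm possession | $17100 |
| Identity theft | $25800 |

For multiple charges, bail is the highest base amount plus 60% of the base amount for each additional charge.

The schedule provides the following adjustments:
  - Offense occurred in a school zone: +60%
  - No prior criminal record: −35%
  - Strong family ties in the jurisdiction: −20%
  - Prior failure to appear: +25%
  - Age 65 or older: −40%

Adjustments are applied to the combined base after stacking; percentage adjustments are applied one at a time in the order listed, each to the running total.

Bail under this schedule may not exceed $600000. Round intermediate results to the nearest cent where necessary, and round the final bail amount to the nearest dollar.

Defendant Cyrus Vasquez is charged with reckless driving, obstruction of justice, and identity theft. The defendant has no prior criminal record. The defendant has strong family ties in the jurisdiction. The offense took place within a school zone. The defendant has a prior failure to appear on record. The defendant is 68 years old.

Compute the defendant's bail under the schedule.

Base amounts from the schedule: reckless driving $2900; obstruction of justice $32100; identity theft $25800.
Stacking rule: highest base plus 60% of each additional charge. Highest is obstruction of justice at $32100. Additional: $2900 × 60% = $1740; $25800 × 60% = $15480. Combined base = $32100 + $17220 = $49320.
Offense occurred in a school zone (+60%): $49320 × 1.6 = $78912.
No prior criminal record (−35%): $78912 × 0.65 = $51292.80.
Strong family ties in the jurisdiction (−20%): $51292.80 × 0.8 = $41034.24.
Prior failure to appear (+25%): $41034.24 × 1.25 = $51292.80.
Age 65 or older (−40%): $51292.80 × 0.6 = $30775.68.
$30775.68 is within the $600000 maximum.
Rounded to the nearest dollar: $30776.

$30776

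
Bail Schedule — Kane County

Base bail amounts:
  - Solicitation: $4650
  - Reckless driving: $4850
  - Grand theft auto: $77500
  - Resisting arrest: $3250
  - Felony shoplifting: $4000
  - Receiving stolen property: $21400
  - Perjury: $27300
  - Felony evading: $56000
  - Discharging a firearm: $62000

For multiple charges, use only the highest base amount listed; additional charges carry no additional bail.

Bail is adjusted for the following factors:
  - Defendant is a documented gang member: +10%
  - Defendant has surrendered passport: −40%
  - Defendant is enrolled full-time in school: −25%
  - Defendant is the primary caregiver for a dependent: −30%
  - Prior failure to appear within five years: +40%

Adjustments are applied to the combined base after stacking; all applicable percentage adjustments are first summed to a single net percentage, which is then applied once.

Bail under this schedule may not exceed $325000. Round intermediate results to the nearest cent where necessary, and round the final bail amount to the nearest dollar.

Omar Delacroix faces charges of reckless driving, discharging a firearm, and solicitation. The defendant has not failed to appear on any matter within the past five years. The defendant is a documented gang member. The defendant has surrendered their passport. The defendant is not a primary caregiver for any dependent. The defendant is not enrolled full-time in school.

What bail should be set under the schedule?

$43400

Base amounts from the schedule: reckless driving $4850; discharging a firearm $62000; solicitation $4650.
Stacking rule: use the highest base only. Highest is discharging a firearm at $62000. Combined base = $62000.
Net percentage adjustment: +10% −40% = −30%. $62000 × 0.7 = $43400.
$43400 is within the $325000 maximum.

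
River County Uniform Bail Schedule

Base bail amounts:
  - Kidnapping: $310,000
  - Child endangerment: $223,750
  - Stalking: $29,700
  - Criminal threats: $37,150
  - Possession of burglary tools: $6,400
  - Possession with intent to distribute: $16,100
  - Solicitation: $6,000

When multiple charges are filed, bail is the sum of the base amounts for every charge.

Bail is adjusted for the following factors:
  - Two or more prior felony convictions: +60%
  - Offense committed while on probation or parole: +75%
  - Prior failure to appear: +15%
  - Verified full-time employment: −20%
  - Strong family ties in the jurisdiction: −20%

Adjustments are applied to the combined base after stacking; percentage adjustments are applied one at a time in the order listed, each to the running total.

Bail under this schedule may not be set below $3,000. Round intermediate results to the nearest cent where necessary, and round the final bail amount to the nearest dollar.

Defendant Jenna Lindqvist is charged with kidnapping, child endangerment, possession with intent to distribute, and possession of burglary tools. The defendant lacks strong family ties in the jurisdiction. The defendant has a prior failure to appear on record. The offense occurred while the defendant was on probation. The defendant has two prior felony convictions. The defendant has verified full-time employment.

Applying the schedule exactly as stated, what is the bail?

$1,432,900

Base amounts from the schedule: kidnapping $310,000; child endangerment $223,750; possession with intent to distribute $16,100; possession of burglary tools $6,400.
Stacking rule: sum of all bases. $310,000 + $223,750 + $16,100 + $6,400 = $556,250.
Two or more prior felony convictions (+60%): $556,250 × 1.6 = $890,000.
Offense committed while on probation or parole (+75%): $890,000 × 1.75 = $1,557,500.
Prior failure to appear (+15%): $1,557,500 × 1.15 = $1,791,125.
Verified full-time employment (−20%): $1,791,125 × 0.8 = $1,432,900.
$1,432,900 is at or above the $3,000 minimum.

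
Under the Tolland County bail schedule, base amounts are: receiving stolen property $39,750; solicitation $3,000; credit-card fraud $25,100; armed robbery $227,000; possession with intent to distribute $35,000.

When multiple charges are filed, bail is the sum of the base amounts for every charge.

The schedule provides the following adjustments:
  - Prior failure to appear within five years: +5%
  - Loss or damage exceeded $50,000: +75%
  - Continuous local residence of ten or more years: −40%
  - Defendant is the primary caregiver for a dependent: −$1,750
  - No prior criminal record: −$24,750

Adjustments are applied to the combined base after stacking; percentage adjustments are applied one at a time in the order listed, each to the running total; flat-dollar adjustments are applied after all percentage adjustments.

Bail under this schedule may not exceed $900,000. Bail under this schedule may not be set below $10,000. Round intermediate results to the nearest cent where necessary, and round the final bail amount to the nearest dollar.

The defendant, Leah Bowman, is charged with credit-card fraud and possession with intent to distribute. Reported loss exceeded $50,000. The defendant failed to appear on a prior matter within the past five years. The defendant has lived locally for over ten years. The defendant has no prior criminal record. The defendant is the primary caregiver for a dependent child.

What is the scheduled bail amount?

$39,760

Base amounts from the schedule: credit-card fraud $25,100; possession with intent to distribute $35,000.
Stacking rule: sum of all bases. $25,100 + $35,000 = $60,100.
Prior failure to appear within five years (+5%): $60,100 × 1.05 = $63,105.
Loss or damage exceeded $50,000 (+75%): $63,105 × 1.75 = $110,433.75.
Continuous local residence of ten or more years (−40%): $110,433.75 × 0.6 = $66,260.25.
Defendant is the primary caregiver for a dependent (−$1,750 flat): $66,260.25 − $1,750 = $64,510.25.
No prior criminal record (−$24,750 flat): $64,510.25 − $24,750 = $39,760.25.
$39,760.25 is within the $900,000 maximum.
$39,760.25 is at or above the $10,000 minimum.
Rounded to the nearest dollar: $39,760.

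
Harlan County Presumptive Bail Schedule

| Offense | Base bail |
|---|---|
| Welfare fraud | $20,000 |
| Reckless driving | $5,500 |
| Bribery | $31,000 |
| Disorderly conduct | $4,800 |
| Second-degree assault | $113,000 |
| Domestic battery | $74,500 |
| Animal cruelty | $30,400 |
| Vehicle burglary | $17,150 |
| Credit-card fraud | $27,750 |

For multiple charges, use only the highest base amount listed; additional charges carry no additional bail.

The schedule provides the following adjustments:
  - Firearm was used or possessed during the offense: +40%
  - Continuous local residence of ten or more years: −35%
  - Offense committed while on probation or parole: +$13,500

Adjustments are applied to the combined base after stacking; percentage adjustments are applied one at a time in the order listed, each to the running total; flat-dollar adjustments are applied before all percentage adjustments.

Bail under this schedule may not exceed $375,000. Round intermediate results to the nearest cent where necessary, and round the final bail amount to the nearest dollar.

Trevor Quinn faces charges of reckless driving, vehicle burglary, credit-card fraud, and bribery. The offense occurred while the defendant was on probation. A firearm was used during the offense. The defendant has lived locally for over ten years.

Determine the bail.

$40,495

Base amounts from the schedule: reckless driving $5,500; vehicle burglary $17,150; credit-card fraud $27,750; bribery $31,000.
Stacking rule: use the highest base only. Highest is bribery at $31,000. Combined base = $31,000.
Offense committed while on probation or parole (+$13,500 flat): $31,000 + $13,500 = $44,500.
Firearm was used or possessed during the offense (+40%): $44,500 × 1.4 = $62,300.
Continuous local residence of ten or more years (−35%): $62,300 × 0.65 = $40,495.
$40,495 is within the $375,000 maximum.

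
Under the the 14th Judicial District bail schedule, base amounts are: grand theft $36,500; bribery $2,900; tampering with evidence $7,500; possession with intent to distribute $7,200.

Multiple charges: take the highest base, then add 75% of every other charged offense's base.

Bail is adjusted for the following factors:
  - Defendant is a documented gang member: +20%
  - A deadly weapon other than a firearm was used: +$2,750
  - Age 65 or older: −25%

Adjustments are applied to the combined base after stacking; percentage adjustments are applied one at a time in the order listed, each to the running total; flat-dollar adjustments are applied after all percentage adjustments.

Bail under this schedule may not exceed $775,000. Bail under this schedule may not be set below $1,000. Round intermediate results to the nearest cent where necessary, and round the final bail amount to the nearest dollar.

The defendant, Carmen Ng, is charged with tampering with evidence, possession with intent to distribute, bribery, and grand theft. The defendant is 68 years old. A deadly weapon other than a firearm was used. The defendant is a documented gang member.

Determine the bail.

Base amounts from the schedule: tampering with evidence $7,500; possession with intent to distribute $7,200; bribery $2,900; grand theft $36,500.
Stacking rule: highest base plus 75% of each additional charge. Highest is grand theft at $36,500. Additional: $7,500 × 75% = $5,625; $7,200 × 75% = $5,400; $2,900 × 75% = $2,175. Combined base = $36,500 + $13,200 = $49,700.
Defendant is a documented gang member (+20%): $49,700 × 1.2 = $59,640.
Age 65 or older (−25%): $59,640 × 0.75 = $44,730.
A deadly weapon other than a firearm was used (+$2,750 flat): $44,730 + $2,750 = $47,480.
$47,480 is within the $775,000 maximum.
$47,480 is at or above the $1,000 minimum.

$47,480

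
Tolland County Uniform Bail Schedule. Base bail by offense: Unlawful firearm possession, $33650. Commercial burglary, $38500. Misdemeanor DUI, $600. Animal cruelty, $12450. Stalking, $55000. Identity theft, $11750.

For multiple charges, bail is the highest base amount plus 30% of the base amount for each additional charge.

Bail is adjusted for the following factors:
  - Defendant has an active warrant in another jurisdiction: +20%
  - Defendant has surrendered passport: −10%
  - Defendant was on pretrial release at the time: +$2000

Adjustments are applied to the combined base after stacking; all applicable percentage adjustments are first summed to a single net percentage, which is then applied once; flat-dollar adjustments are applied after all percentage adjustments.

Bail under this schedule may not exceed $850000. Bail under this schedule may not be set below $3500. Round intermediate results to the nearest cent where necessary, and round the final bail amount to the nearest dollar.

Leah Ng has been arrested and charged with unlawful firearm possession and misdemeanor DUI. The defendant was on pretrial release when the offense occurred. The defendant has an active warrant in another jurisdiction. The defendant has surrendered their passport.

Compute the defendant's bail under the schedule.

$39213

Base amounts from the schedule: unlawful firearm possession $33650; misdemeanor DUI $600.
Stacking rule: highest base plus 30% of each additional charge. Highest is unlawful firearm possession at $33650. Additional: $600 × 30% = $180. Combined base = $33650 + $180 = $33830.
Net percentage adjustment: +20% −10% = +10%. $33830 × 1.1 = $37213.
Defendant was on pretrial release at the time (+$2000 flat): $37213 + $2000 = $39213.
$39213 is within the $850000 maximum.
$39213 is at or above the $3500 minimum.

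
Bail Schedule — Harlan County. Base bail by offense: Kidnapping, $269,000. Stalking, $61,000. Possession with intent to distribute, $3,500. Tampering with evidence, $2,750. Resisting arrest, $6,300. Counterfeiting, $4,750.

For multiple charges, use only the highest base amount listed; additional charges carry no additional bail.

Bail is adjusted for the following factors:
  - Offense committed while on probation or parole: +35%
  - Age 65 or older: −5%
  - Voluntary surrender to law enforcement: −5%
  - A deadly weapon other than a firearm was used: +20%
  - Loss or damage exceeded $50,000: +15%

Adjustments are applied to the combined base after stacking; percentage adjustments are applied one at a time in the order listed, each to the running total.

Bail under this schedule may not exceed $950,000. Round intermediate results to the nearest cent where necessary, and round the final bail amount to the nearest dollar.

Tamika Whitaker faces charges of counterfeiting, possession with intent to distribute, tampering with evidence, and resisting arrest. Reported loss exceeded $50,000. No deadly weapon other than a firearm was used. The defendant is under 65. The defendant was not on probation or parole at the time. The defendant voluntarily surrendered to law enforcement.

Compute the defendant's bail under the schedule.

Base amounts from the schedule: counterfeiting $4,750; possession with intent to distribute $3,500; tampering with evidence $2,750; resisting arrest $6,300.
Stacking rule: use the highest base only. Highest is resisting arrest at $6,300. Combined base = $6,300.
Voluntary surrender to law enforcement (−5%): $6,300 × 0.95 = $5,985.
Loss or damage exceeded $50,000 (+15%): $5,985 × 1.15 = $6,882.75.
$6,882.75 is within the $950,000 maximum.
Rounded to the nearest dollar: $6,883.

$6,883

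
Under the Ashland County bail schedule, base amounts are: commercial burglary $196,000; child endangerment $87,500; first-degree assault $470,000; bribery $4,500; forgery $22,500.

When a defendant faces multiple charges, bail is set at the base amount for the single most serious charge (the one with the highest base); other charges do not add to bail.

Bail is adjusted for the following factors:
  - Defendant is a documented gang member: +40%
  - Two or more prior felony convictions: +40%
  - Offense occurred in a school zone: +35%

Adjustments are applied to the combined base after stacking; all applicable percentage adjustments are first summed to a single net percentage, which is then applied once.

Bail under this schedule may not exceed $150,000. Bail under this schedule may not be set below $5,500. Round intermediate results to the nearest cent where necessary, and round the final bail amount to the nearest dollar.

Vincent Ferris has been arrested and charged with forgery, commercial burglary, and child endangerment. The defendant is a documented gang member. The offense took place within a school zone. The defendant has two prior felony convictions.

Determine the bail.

Base amounts from the schedule: forgery $22,500; commercial burglary $196,000; child endangerment $87,500.
Stacking rule: use the highest base only. Highest is commercial burglary at $196,000. Combined base = $196,000.
Net percentage adjustment: +40% +40% +35% = +115%. $196,000 × 2.15 = $421,400.
Result $421,400 exceeds the maximum of $150,000; bail is capped at $150,000.
$150,000 is at or above the $5,500 minimum.

$150,000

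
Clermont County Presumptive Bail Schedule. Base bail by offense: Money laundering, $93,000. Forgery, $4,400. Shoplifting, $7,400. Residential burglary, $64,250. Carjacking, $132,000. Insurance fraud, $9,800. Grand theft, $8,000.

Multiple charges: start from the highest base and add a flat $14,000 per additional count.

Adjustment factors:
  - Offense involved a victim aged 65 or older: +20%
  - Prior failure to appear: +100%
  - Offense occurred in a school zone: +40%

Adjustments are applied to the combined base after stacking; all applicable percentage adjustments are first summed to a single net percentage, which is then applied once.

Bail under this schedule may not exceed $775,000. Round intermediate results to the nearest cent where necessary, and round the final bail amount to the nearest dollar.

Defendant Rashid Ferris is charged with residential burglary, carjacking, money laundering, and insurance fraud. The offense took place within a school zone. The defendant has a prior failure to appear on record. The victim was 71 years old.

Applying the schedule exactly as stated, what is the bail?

$452,400

Base amounts from the schedule: residential burglary $64,250; carjacking $132,000; money laundering $93,000; insurance fraud $9,800.
Stacking rule: highest base plus $14,000 per additional charge. Highest is carjacking at $132,000; 3 additional charges → +$42,000. Combined base = $174,000.
Net percentage adjustment: +20% +100% +40% = +160%. $174,000 × 2.6 = $452,400.
$452,400 is within the $775,000 maximum.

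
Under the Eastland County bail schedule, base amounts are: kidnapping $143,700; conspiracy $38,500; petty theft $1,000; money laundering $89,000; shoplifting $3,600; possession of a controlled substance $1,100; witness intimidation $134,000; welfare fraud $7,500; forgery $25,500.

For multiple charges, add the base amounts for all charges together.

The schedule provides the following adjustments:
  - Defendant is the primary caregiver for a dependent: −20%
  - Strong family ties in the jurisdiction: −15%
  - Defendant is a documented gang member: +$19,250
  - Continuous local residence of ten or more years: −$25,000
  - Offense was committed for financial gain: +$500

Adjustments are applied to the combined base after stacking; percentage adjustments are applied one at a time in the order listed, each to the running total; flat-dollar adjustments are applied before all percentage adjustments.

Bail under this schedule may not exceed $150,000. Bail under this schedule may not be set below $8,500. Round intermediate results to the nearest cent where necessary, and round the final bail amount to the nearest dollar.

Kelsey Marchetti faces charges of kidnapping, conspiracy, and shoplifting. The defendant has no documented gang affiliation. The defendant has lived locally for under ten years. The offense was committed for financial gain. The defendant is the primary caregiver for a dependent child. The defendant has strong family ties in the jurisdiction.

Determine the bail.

Base amounts from the schedule: kidnapping $143,700; conspiracy $38,500; shoplifting $3,600.
Stacking rule: sum of all bases. $143,700 + $38,500 + $3,600 = $185,800.
Offense was committed for financial gain (+$500 flat): $185,800 + $500 = $186,300.
Defendant is the primary caregiver for a dependent (−20%): $186,300 × 0.8 = $149,040.
Strong family ties in the jurisdiction (−15%): $149,040 × 0.85 = $126,684.
$126,684 is within the $150,000 maximum.
$126,684 is at or above the $8,500 minimum.

$126,684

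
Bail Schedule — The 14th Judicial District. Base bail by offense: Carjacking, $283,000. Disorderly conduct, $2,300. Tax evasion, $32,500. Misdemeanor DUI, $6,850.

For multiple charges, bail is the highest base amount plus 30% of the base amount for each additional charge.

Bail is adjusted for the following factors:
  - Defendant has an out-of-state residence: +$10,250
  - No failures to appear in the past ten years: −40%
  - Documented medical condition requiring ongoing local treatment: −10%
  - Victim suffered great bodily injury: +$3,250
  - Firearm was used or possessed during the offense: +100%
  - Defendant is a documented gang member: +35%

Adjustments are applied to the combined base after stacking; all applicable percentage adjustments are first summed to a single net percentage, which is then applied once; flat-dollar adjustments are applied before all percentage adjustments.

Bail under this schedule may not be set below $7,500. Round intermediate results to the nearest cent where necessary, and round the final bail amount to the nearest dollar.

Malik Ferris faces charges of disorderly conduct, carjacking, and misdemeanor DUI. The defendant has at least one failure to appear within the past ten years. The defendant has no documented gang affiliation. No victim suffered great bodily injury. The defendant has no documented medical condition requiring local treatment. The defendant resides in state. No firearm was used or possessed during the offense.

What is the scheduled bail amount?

$285,745

Base amounts from the schedule: disorderly conduct $2,300; carjacking $283,000; misdemeanor DUI $6,850.
Stacking rule: highest base plus 30% of each additional charge. Highest is carjacking at $283,000. Additional: $2,300 × 30% = $690; $6,850 × 30% = $2,055. Combined base = $283,000 + $2,745 = $285,745.
No adjustment factors apply to this defendant.
$285,745 is at or above the $7,500 minimum.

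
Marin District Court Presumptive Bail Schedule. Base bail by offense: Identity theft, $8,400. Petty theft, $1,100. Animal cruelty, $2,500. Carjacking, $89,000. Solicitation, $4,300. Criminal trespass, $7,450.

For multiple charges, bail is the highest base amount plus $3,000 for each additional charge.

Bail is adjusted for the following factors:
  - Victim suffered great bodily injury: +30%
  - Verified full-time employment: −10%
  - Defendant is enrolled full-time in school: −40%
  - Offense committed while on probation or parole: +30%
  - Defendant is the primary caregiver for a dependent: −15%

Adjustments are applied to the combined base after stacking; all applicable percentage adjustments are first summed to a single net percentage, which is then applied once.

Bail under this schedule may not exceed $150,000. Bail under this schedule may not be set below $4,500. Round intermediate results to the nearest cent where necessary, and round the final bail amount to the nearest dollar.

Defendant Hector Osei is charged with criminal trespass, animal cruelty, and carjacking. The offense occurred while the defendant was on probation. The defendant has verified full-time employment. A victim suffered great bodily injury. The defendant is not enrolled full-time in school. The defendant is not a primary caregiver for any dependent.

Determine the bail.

$142,500

Base amounts from the schedule: criminal trespass $7,450; animal cruelty $2,500; carjacking $89,000.
Stacking rule: highest base plus $3,000 per additional charge. Highest is carjacking at $89,000; 2 additional charges → +$6,000. Combined base = $95,000.
Net percentage adjustment: +30% −10% +30% = +50%. $95,000 × 1.5 = $142,500.
$142,500 is within the $150,000 maximum.
$142,500 is at or above the $4,500 minimum.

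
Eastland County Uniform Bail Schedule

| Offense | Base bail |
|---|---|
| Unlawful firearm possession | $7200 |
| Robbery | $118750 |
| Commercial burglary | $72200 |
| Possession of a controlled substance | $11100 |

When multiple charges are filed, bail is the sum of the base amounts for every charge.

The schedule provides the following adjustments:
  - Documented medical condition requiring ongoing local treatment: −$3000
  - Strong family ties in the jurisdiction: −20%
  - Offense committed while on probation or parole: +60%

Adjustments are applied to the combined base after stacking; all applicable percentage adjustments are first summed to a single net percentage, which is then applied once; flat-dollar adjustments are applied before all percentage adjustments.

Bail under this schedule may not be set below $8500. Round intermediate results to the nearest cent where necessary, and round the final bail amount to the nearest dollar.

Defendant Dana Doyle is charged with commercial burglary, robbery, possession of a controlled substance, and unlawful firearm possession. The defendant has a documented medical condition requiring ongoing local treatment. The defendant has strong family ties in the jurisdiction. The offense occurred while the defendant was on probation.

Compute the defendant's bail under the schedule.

Base amounts from the schedule: commercial burglary $72200; robbery $118750; possession of a controlled substance $11100; unlawful firearm possession $7200.
Stacking rule: sum of all bases. $72200 + $118750 + $11100 + $7200 = $209250.
Documented medical condition requiring ongoing local treatment (−$3000 flat): $209250 − $3000 = $206250.
Net percentage adjustment: −20% +60% = +40%. $206250 × 1.4 = $288750.
$288750 is at or above the $8500 minimum.

$288750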